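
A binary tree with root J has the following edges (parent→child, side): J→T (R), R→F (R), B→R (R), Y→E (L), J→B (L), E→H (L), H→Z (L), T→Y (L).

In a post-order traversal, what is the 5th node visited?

Post-order visits the left subtree, then the right subtree, then the node.
At J: go left to B.
  At B: no left child.
  At B: go right to R.
    At R: no left child.
    At R: go right to F.
      F is a leaf — visit F.
    Visit R.
  Visit B.
At J: go right to T.
  At T: go left to Y.
    At Y: go left to E.
      At E: go left to H.
        At H: go left to Z.
          Z is a leaf — visit Z.
        At H: no right child.
        Visit H.
      At E: no right child.
      Visit E.
    At Y: no right child.
    Visit Y.
  At T: no right child.
  Visit T.
Visit J.
Full post-order sequence: F, R, B, Z, H, E, Y, T, J.

H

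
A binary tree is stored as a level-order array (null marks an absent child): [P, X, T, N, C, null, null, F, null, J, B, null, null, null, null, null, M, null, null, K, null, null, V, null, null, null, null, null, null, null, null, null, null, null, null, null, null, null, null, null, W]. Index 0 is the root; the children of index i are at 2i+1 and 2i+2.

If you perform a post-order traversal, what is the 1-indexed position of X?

Post-order visits the left subtree, then the right subtree, then the node.
At P: go left to X.
  At X: go left to N.
    At N: go left to F.
      At F: no left child.
      At F: go right to M.
        M is a leaf — visit M.
      Visit F.
    At N: no right child.
    Visit N.
  At X: go right to C.
    At C: go left to J.
      At J: go left to K.
        At K: no left child.
        At K: go right to W.
          W is a leaf — visit W.
        Visit K.
      At J: no right child.
      Visit J.
    At C: go right to B.
      At B: no left child.
      At B: go right to V.
        V is a leaf — visit V.
      Visit B.
    Visit C.
  Visit X.
At P: go right to T.
  T is a leaf — visit T.
Visit P.
Full post-order sequence: M, F, N, W, K, J, V, B, C, X, T, P.

10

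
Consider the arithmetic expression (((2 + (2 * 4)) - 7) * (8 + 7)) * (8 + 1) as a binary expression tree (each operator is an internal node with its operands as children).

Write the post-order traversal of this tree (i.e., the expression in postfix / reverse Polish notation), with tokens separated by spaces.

Post-order on an expression tree gives postfix notation: for each operator, emit left operand, right operand, then the operator.

2 2 4 * + 7 - 8 7 + * 8 1 + *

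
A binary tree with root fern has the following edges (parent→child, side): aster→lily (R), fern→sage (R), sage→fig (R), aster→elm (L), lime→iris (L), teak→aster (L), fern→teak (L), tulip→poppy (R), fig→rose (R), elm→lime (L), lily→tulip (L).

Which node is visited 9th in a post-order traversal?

rose

Post-order visits the left subtree, then the right subtree, then the node.
At fern: go left to teak.
  At teak: go left to aster.
    At aster: go left to elm.
      At elm: go left to lime.
        At lime: go left to iris.
          iris is a leaf — visit iris.
        At lime: no right child.
        Visit lime.
      At elm: no right child.
      Visit elm.
    At aster: go right to lily.
      At lily: go left to tulip.
        At tulip: no left child.
        At tulip: go right to poppy.
          poppy is a leaf — visit poppy.
        Visit tulip.
      At lily: no right child.
      Visit lily.
    Visit aster.
  At teak: no right child.
  Visit teak.
At fern: go right to sage.
  At sage: no left child.
  At sage: go right to fig.
    At fig: no left child.
    At fig: go right to rose.
      rose is a leaf — visit rose.
    Visit fig.
  Visit sage.
Visit fern.
Full post-order sequence: iris, lime, elm, poppy, tulip, lily, aster, teak, rose, fig, sage, fern.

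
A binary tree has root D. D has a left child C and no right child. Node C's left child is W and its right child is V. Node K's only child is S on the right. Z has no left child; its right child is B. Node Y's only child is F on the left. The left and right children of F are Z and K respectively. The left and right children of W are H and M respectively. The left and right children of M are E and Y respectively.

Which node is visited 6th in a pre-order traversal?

E

Pre-order visits the node, then its left subtree, then its right subtree.
Visit D.
At D: go left to C.
  Visit C.
  At C: go left to W.
    Visit W.
    At W: go left to H.
      H is a leaf — visit H.
    At W: go right to M.
      Visit M.
      At M: go left to E.
        E is a leaf — visit E.
      At M: go right to Y.
        Visit Y.
        At Y: go left to F.
          Visit F.
          At F: go left to Z.
            Visit Z.
            At Z: no left child.
            At Z: go right to B.
              B is a leaf — visit B.
          At F: go right to K.
            Visit K.
            At K: no left child.
            At K: go right to S.
              S is a leaf — visit S.
        At Y: no right child.
  At C: go right to V.
    V is a leaf — visit V.
At D: no right child.
Full pre-order sequence: D, C, W, H, M, E, Y, F, Z, B, K, S, V.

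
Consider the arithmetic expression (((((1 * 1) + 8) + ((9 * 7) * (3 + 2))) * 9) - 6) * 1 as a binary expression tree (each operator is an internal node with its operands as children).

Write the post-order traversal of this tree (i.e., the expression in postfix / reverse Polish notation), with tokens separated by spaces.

Post-order on an expression tree gives postfix notation: for each operator, emit left operand, right operand, then the operator.

1 1 * 8 + 9 7 * 3 2 + * + 9 * 6 - 1 *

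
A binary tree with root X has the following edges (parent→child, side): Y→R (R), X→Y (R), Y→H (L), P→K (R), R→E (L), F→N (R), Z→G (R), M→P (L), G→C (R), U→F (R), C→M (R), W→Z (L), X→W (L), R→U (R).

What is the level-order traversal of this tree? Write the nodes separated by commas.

Level-order visits nodes level by level from the root, left to right within each level.
Level 0: X
Level 1: W, Y
Level 2: Z, H, R
Level 3: G, E, U
Level 4: C, F
Level 5: M, N
Level 6: P
Level 7: K

X, W, Y, Z, H, R, G, E, U, C, F, M, N, P, K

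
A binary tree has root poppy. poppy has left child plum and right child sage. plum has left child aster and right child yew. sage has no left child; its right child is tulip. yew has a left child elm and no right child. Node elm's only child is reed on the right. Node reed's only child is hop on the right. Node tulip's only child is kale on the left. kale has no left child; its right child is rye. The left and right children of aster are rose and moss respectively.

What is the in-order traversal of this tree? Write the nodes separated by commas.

In-order visits the left subtree, then the node, then the right subtree.
At poppy: go left to plum.
  At plum: go left to aster.
    At aster: go left to rose.
      rose is a leaf — visit rose.
    Visit aster.
    At aster: go right to moss.
      moss is a leaf — visit moss.
  Visit plum.
  At plum: go right to yew.
    At yew: go left to elm.
      At elm: no left child.
      Visit elm.
      At elm: go right to reed.
        At reed: no left child.
        Visit reed.
        At reed: go right to hop.
          hop is a leaf — visit hop.
    Visit yew.
    At yew: no right child.
Visit poppy.
At poppy: go right to sage.
  At sage: no left child.
  Visit sage.
  At sage: go right to tulip.
    At tulip: go left to kale.
      At kale: no left child.
      Visit kale.
      At kale: go right to rye.
        rye is a leaf — visit rye.
    Visit tulip.
    At tulip: no right child.

rose, aster, moss, plum, elm, reed, hop, yew, poppy, sage, kale, rye, tulip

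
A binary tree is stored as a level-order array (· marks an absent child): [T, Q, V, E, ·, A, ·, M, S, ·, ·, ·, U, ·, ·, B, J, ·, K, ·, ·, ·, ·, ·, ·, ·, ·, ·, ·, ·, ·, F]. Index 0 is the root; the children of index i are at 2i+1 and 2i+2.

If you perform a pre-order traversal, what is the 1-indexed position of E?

Pre-order visits the node, then its left subtree, then its right subtree.
Visit T.
At T: go left to Q.
  Visit Q.
  At Q: go left to E.
    Visit E.
    At E: go left to M.
      Visit M.
      At M: go left to B.
        Visit B.
        At B: go left to F.
          F is a leaf — visit F.
        At B: no right child.
      At M: go right to J.
        J is a leaf — visit J.
    At E: go right to S.
      Visit S.
      At S: no left child.
      At S: go right to K.
        K is a leaf — visit K.
  At Q: no right child.
At T: go right to V.
  Visit V.
  At V: go left to A.
    Visit A.
    At A: no left child.
    At A: go right to U.
      U is a leaf — visit U.
  At V: no right child.
Full pre-order sequence: T, Q, E, M, B, F, J, S, K, V, A, U.

3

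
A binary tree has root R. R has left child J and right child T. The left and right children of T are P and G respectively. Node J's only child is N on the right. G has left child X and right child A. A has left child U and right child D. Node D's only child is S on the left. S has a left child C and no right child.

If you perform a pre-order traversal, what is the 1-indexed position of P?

Pre-order visits the node, then its left subtree, then its right subtree.
Visit R.
At R: go left to J.
  Visit J.
  At J: no left child.
  At J: go right to N.
    N is a leaf — visit N.
At R: go right to T.
  Visit T.
  At T: go left to P.
    P is a leaf — visit P.
  At T: go right to G.
    Visit G.
    At G: go left to X.
      X is a leaf — visit X.
    At G: go right to A.
      Visit A.
      At A: go left to U.
        U is a leaf — visit U.
      At A: go right to D.
        Visit D.
        At D: go left to S.
          Visit S.
          At S: go left to C.
            C is a leaf — visit C.
          At S: no right child.
        At D: no right child.
Full pre-order sequence: R, J, N, T, P, G, X, A, U, D, S, C.

5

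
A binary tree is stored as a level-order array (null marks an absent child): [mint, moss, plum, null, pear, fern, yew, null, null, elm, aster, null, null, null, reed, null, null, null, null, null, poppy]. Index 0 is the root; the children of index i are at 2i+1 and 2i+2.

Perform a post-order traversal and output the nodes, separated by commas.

poppy, elm, aster, pear, moss, fern, reed, yew, plum, mint

Post-order visits the left subtree, then the right subtree, then the node.
At mint: go left to moss.
  At moss: no left child.
  At moss: go right to pear.
    At pear: go left to elm.
      At elm: no left child.
      At elm: go right to poppy.
        poppy is a leaf — visit poppy.
      Visit elm.
    At pear: go right to aster.
      aster is a leaf — visit aster.
    Visit pear.
  Visit moss.
At mint: go right to plum.
  At plum: go left to fern.
    fern is a leaf — visit fern.
  At plum: go right to yew.
    At yew: no left child.
    At yew: go right to reed.
      reed is a leaf — visit reed.
    Visit yew.
  Visit plum.
Visit mint.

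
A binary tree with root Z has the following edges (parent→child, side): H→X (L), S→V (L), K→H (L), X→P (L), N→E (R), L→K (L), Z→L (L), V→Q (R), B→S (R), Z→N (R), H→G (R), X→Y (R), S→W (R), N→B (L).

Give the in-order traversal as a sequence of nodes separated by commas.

P, X, Y, H, G, K, L, Z, B, V, Q, S, W, N, E

In-order visits the left subtree, then the node, then the right subtree.
At Z: go left to L.
  At L: go left to K.
    At K: go left to H.
      At H: go left to X.
        At X: go left to P.
          P is a leaf — visit P.
        Visit X.
        At X: go right to Y.
          Y is a leaf — visit Y.
      Visit H.
      At H: go right to G.
        G is a leaf — visit G.
    Visit K.
    At K: no right child.
  Visit L.
  At L: no right child.
Visit Z.
At Z: go right to N.
  At N: go left to B.
    At B: no left child.
    Visit B.
    At B: go right to S.
      At S: go left to V.
        At V: no left child.
        Visit V.
        At V: go right to Q.
          Q is a leaf — visit Q.
      Visit S.
      At S: go right to W.
        W is a leaf — visit W.
  Visit N.
  At N: go right to E.
    E is a leaf — visit E.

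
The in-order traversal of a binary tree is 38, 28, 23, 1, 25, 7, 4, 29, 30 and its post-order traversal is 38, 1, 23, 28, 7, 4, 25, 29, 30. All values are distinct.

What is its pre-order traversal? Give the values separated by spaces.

The last element of post-order is the root; it splits in-order into left and right subtrees.
Root 30: left subtree has 8 nodes {38, 28, 23, 1, 25, 7, 4, 29}, right has 0 { }.
  Root 29: left subtree has 7 nodes {38, 28, 23, 1, 25, 7, 4}, right has 0 { }.
    Root 25: left subtree has 4 nodes {38, 28, 23, 1}, right has 2 {7, 4}.
      Root 28: left subtree has 1 node {38}, right has 2 {23, 1}.
        Root 23: left subtree has 0 nodes { }, right has 1 {1}.
      Root 4: left subtree has 1 node {7}, right has 0 { }.

30 29 25 28 38 23 1 4 7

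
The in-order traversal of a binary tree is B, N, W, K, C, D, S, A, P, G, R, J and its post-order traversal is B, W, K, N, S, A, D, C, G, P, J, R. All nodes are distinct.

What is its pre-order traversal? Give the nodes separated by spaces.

R P C N B K W D A S G J

The last element of post-order is the root; it splits in-order into left and right subtrees.
Root R: left subtree has 10 nodes {B, N, W, K, C, D, S, A, P, G}, right has 1 {J}.
  Root P: left subtree has 8 nodes {B, N, W, K, C, D, S, A}, right has 1 {G}.
    Root C: left subtree has 4 nodes {B, N, W, K}, right has 3 {D, S, A}.
      Root N: left subtree has 1 node {B}, right has 2 {W, K}.
        Root K: left subtree has 1 node {W}, right has 0 { }.
      Root D: left subtree has 0 nodes { }, right has 2 {S, A}.
        Root A: left subtree has 1 node {S}, right has 0 { }.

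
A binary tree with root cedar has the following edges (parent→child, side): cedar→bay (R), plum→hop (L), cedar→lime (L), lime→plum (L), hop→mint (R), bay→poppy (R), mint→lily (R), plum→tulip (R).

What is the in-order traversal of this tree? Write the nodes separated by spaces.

hop mint lily plum tulip lime cedar bay poppy

In-order visits the left subtree, then the node, then the right subtree.
At cedar: go left to lime.
  At lime: go left to plum.
    At plum: go left to hop.
      At hop: no left child.
      Visit hop.
      At hop: go right to mint.
        At mint: no left child.
        Visit mint.
        At mint: go right to lily.
          lily is a leaf — visit lily.
    Visit plum.
    At plum: go right to tulip.
      tulip is a leaf — visit tulip.
  Visit lime.
  At lime: no right child.
Visit cedar.
At cedar: go right to bay.
  At bay: no left child.
  Visit bay.
  At bay: go right to poppy.
    poppy is a leaf — visit poppy.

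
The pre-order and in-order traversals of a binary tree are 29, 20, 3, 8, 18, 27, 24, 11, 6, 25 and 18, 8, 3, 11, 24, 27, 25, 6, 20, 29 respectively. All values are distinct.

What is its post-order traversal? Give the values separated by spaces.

The first element of pre-order is the root; it splits in-order into left and right subtrees.
Root 29: left subtree has 9 nodes {18, 8, 3, 11, 24, 27, 25, 6, 20}, right has 0 { }.
  Root 20: left subtree has 8 nodes {18, 8, 3, 11, 24, 27, 25, 6}, right has 0 { }.
    Root 3: left subtree has 2 nodes {18, 8}, right has 5 {11, 24, 27, 25, 6}.
      Root 8: left subtree has 1 node {18}, right has 0 { }.
      Root 27: left subtree has 2 nodes {11, 24}, right has 2 {25, 6}.
        Root 24: left subtree has 1 node {11}, right has 0 { }.
        Root 6: left subtree has 1 node {25}, right has 0 { }.

18 8 11 24 25 6 27 3 20 29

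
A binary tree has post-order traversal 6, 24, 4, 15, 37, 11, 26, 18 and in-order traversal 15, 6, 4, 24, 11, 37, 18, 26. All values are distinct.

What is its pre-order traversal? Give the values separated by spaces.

The last element of post-order is the root; it splits in-order into left and right subtrees.
Root 18: left subtree has 6 nodes {15, 6, 4, 24, 11, 37}, right has 1 {26}.
  Root 11: left subtree has 4 nodes {15, 6, 4, 24}, right has 1 {37}.
    Root 15: left subtree has 0 nodes { }, right has 3 {6, 4, 24}.
      Root 4: left subtree has 1 node {6}, right has 1 {24}.

18 11 15 4 6 24 37 26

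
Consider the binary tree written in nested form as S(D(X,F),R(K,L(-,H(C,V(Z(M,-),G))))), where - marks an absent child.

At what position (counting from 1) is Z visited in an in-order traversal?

In-order visits the left subtree, then the node, then the right subtree.
At S: go left to D.
  At D: go left to X.
    X is a leaf — visit X.
  Visit D.
  At D: go right to F.
    F is a leaf — visit F.
Visit S.
At S: go right to R.
  At R: go left to K.
    K is a leaf — visit K.
  Visit R.
  At R: go right to L.
    At L: no left child.
    Visit L.
    At L: go right to H.
      At H: go left to C.
        C is a leaf — visit C.
      Visit H.
      At H: go right to V.
        At V: go left to Z.
          At Z: go left to M.
            M is a leaf — visit M.
          Visit Z.
          At Z: no right child.
        Visit V.
        At V: go right to G.
          G is a leaf — visit G.
Full in-order sequence: X, D, F, S, K, R, L, C, H, M, Z, V, G.

11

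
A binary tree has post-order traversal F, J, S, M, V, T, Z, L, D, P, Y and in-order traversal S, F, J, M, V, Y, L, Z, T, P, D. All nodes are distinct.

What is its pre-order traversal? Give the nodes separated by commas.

The last element of post-order is the root; it splits in-order into left and right subtrees.
Root Y: left subtree has 5 nodes {S, F, J, M, V}, right has 5 {L, Z, T, P, D}.
  Root V: left subtree has 4 nodes {S, F, J, M}, right has 0 { }.
    Root M: left subtree has 3 nodes {S, F, J}, right has 0 { }.
      Root S: left subtree has 0 nodes { }, right has 2 {F, J}.
        Root J: left subtree has 1 node {F}, right has 0 { }.
  Root P: left subtree has 3 nodes {L, Z, T}, right has 1 {D}.
    Root L: left subtree has 0 nodes { }, right has 2 {Z, T}.
      Root Z: left subtree has 0 nodes { }, right has 1 {T}.

Y, V, M, S, J, F, P, L, Z, T, D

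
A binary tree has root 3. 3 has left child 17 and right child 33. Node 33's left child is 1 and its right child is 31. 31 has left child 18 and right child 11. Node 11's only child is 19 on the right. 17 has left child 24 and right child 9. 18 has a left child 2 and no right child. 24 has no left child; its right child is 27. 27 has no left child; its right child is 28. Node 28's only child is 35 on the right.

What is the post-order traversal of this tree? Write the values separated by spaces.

35 28 27 24 9 17 1 2 18 19 11 31 33 3

Post-order visits the left subtree, then the right subtree, then the node.
At 3: go left to 17.
  At 17: go left to 24.
    At 24: no left child.
    At 24: go right to 27.
      At 27: no left child.
      At 27: go right to 28.
        At 28: no left child.
        At 28: go right to 35.
          35 is a leaf — visit 35.
        Visit 28.
      Visit 27.
    Visit 24.
  At 17: go right to 9.
    9 is a leaf — visit 9.
  Visit 17.
At 3: go right to 33.
  At 33: go left to 1.
    1 is a leaf — visit 1.
  At 33: go right to 31.
    At 31: go left to 18.
      At 18: go left to 2.
        2 is a leaf — visit 2.
      At 18: no right child.
      Visit 18.
    At 31: go right to 11.
      At 11: no left child.
      At 11: go right to 19.
        19 is a leaf — visit 19.
      Visit 11.
    Visit 31.
  Visit 33.
Visit 3.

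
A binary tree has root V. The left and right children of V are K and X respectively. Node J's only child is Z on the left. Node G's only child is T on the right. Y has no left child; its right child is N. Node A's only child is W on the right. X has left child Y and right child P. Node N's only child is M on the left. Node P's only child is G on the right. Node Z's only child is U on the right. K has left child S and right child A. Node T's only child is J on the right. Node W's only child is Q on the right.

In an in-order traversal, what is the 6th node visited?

In-order visits the left subtree, then the node, then the right subtree.
At V: go left to K.
  At K: go left to S.
    S is a leaf — visit S.
  Visit K.
  At K: go right to A.
    At A: no left child.
    Visit A.
    At A: go right to W.
      At W: no left child.
      Visit W.
      At W: go right to Q.
        Q is a leaf — visit Q.
Visit V.
At V: go right to X.
  At X: go left to Y.
    At Y: no left child.
    Visit Y.
    At Y: go right to N.
      At N: go left to M.
        M is a leaf — visit M.
      Visit N.
      At N: no right child.
  Visit X.
  At X: go right to P.
    At P: no left child.
    Visit P.
    At P: go right to G.
      At G: no left child.
      Visit G.
      At G: go right to T.
        At T: no left child.
        Visit T.
        At T: go right to J.
          At J: go left to Z.
            At Z: no left child.
            Visit Z.
            At Z: go right to U.
              U is a leaf — visit U.
          Visit J.
          At J: no right child.
Full in-order sequence: S, K, A, W, Q, V, Y, M, N, X, P, G, T, Z, U, J.

V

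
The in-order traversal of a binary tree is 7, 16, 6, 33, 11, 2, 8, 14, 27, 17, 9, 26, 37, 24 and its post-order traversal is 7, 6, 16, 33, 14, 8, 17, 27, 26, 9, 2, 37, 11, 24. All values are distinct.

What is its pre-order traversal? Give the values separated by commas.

24, 11, 33, 16, 7, 6, 37, 2, 9, 27, 8, 14, 17, 26

The last element of post-order is the root; it splits in-order into left and right subtrees.
Root 24: left subtree has 13 nodes {7, 16, 6, 33, 11, 2, 8, 14, 27, 17, 9, 26, 37}, right has 0 { }.
  Root 11: left subtree has 4 nodes {7, 16, 6, 33}, right has 8 {2, 8, 14, 27, 17, 9, 26, 37}.
    Root 33: left subtree has 3 nodes {7, 16, 6}, right has 0 { }.
      Root 16: left subtree has 1 node {7}, right has 1 {6}.
    Root 37: left subtree has 7 nodes {2, 8, 14, 27, 17, 9, 26}, right has 0 { }.
      Root 2: left subtree has 0 nodes { }, right has 6 {8, 14, 27, 17, 9, 26}.
        Root 9: left subtree has 4 nodes {8, 14, 27, 17}, right has 1 {26}.
          Root 27: left subtree has 2 nodes {8, 14}, right has 1 {17}.
            Root 8: left subtree has 0 nodes { }, right has 1 {14}.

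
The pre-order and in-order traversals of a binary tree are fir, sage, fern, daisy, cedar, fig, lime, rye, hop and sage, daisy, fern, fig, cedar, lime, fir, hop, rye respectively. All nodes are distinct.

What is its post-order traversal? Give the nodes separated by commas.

daisy, fig, lime, cedar, fern, sage, hop, rye, fir

The first element of pre-order is the root; it splits in-order into left and right subtrees.
Root fir: left subtree has 6 nodes {sage, daisy, fern, fig, cedar, lime}, right has 2 {hop, rye}.
  Root sage: left subtree has 0 nodes { }, right has 5 {daisy, fern, fig, cedar, lime}.
    Root fern: left subtree has 1 node {daisy}, right has 3 {fig, cedar, lime}.
      Root cedar: left subtree has 1 node {fig}, right has 1 {lime}.
  Root rye: left subtree has 1 node {hop}, right has 0 { }.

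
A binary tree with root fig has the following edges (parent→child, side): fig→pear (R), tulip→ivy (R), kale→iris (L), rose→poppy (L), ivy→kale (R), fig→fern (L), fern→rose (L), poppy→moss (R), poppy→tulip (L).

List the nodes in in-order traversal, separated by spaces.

tulip ivy iris kale poppy moss rose fern fig pear

In-order visits the left subtree, then the node, then the right subtree.
At fig: go left to fern.
  At fern: go left to rose.
    At rose: go left to poppy.
      At poppy: go left to tulip.
        At tulip: no left child.
        Visit tulip.
        At tulip: go right to ivy.
          At ivy: no left child.
          Visit ivy.
          At ivy: go right to kale.
            At kale: go left to iris.
              iris is a leaf — visit iris.
            Visit kale.
            At kale: no right child.
      Visit poppy.
      At poppy: go right to moss.
        moss is a leaf — visit moss.
    Visit rose.
    At rose: no right child.
  Visit fern.
  At fern: no right child.
Visit fig.
At fig: go right to pear.
  pear is a leaf — visit pear.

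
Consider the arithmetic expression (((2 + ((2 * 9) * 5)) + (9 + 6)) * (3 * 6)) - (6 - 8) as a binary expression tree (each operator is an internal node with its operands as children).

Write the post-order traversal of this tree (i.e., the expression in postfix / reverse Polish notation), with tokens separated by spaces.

Post-order on an expression tree gives postfix notation: for each operator, emit left operand, right operand, then the operator.

2 2 9 * 5 * + 9 6 + + 3 6 * * 6 8 - -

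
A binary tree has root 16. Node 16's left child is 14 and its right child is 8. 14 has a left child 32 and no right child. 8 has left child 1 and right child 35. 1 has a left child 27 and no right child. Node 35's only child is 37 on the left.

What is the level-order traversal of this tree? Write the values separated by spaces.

Level-order visits nodes level by level from the root, left to right within each level.
Level 0: 16
Level 1: 14, 8
Level 2: 32, 1, 35
Level 3: 27, 37

16 14 8 32 1 35 27 37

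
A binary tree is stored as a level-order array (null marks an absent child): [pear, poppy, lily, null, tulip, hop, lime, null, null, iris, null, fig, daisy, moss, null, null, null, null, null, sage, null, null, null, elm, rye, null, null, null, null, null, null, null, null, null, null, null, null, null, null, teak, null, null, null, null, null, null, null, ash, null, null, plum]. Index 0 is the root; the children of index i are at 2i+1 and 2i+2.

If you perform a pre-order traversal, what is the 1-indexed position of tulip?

Pre-order visits the node, then its left subtree, then its right subtree.
Visit pear.
At pear: go left to poppy.
  Visit poppy.
  At poppy: no left child.
  At poppy: go right to tulip.
    Visit tulip.
    At tulip: go left to iris.
      Visit iris.
      At iris: go left to sage.
        Visit sage.
        At sage: go left to teak.
          teak is a leaf — visit teak.
        At sage: no right child.
      At iris: no right child.
    At tulip: no right child.
At pear: go right to lily.
  Visit lily.
  At lily: go left to hop.
    Visit hop.
    At hop: go left to fig.
      Visit fig.
      At fig: go left to elm.
        Visit elm.
        At elm: go left to ash.
          ash is a leaf — visit ash.
        At elm: no right child.
      At fig: go right to rye.
        Visit rye.
        At rye: no left child.
        At rye: go right to plum.
          plum is a leaf — visit plum.
    At hop: go right to daisy.
      daisy is a leaf — visit daisy.
  At lily: go right to lime.
    Visit lime.
    At lime: go left to moss.
      moss is a leaf — visit moss.
    At lime: no right child.
Full pre-order sequence: pear, poppy, tulip, iris, sage, teak, lily, hop, fig, elm, ash, rye, plum, daisy, lime, moss.

3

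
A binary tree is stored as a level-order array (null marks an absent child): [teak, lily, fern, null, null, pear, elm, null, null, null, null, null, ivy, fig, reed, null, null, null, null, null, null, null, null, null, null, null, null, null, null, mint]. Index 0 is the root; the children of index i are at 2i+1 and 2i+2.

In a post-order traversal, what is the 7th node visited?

elm

Post-order visits the left subtree, then the right subtree, then the node.
At teak: go left to lily.
  lily is a leaf — visit lily.
At teak: go right to fern.
  At fern: go left to pear.
    At pear: no left child.
    At pear: go right to ivy.
      ivy is a leaf — visit ivy.
    Visit pear.
  At fern: go right to elm.
    At elm: go left to fig.
      fig is a leaf — visit fig.
    At elm: go right to reed.
      At reed: go left to mint.
        mint is a leaf — visit mint.
      At reed: no right child.
      Visit reed.
    Visit elm.
  Visit fern.
Visit teak.
Full post-order sequence: lily, ivy, pear, fig, mint, reed, elm, fern, teak.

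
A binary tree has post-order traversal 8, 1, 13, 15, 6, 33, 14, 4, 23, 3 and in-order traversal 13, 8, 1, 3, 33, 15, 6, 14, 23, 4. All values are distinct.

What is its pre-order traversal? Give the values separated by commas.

3, 13, 1, 8, 23, 14, 33, 6, 15, 4

The last element of post-order is the root; it splits in-order into left and right subtrees.
Root 3: left subtree has 3 nodes {13, 8, 1}, right has 6 {33, 15, 6, 14, 23, 4}.
  Root 13: left subtree has 0 nodes { }, right has 2 {8, 1}.
    Root 1: left subtree has 1 node {8}, right has 0 { }.
  Root 23: left subtree has 4 nodes {33, 15, 6, 14}, right has 1 {4}.
    Root 14: left subtree has 3 nodes {33, 15, 6}, right has 0 { }.
      Root 33: left subtree has 0 nodes { }, right has 2 {15, 6}.
        Root 6: left subtree has 1 node {15}, right has 0 { }.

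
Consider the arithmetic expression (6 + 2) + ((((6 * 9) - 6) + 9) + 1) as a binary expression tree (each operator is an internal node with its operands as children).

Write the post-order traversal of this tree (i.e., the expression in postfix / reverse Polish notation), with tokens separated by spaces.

Post-order on an expression tree gives postfix notation: for each operator, emit left operand, right operand, then the operator.

6 2 + 6 9 * 6 - 9 + 1 + +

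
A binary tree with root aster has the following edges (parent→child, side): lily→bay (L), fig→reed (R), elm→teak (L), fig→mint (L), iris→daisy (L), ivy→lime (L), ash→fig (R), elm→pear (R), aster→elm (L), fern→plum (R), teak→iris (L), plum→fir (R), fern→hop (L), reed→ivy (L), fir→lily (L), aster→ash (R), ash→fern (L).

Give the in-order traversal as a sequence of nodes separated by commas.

In-order visits the left subtree, then the node, then the right subtree.
At aster: go left to elm.
  At elm: go left to teak.
    At teak: go left to iris.
      At iris: go left to daisy.
        daisy is a leaf — visit daisy.
      Visit iris.
      At iris: no right child.
    Visit teak.
    At teak: no right child.
  Visit elm.
  At elm: go right to pear.
    pear is a leaf — visit pear.
Visit aster.
At aster: go right to ash.
  At ash: go left to fern.
    At fern: go left to hop.
      hop is a leaf — visit hop.
    Visit fern.
    At fern: go right to plum.
      At plum: no left child.
      Visit plum.
      At plum: go right to fir.
        At fir: go left to lily.
          At lily: go left to bay.
            bay is a leaf — visit bay.
          Visit lily.
          At lily: no right child.
        Visit fir.
        At fir: no right child.
  Visit ash.
  At ash: go right to fig.
    At fig: go left to mint.
      mint is a leaf — visit mint.
    Visit fig.
    At fig: go right to reed.
      At reed: go left to ivy.
        At ivy: go left to lime.
          lime is a leaf — visit lime.
        Visit ivy.
        At ivy: no right child.
      Visit reed.
      At reed: no right child.

daisy, iris, teak, elm, pear, aster, hop, fern, plum, bay, lily, fir, ash, mint, fig, lime, ivy, reed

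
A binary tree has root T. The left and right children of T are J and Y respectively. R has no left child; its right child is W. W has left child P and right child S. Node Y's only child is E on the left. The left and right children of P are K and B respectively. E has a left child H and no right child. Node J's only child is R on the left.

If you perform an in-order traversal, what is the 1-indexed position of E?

10

In-order visits the left subtree, then the node, then the right subtree.
At T: go left to J.
  At J: go left to R.
    At R: no left child.
    Visit R.
    At R: go right to W.
      At W: go left to P.
        At P: go left to K.
          K is a leaf — visit K.
        Visit P.
        At P: go right to B.
          B is a leaf — visit B.
      Visit W.
      At W: go right to S.
        S is a leaf — visit S.
  Visit J.
  At J: no right child.
Visit T.
At T: go right to Y.
  At Y: go left to E.
    At E: go left to H.
      H is a leaf — visit H.
    Visit E.
    At E: no right child.
  Visit Y.
  At Y: no right child.
Full in-order sequence: R, K, P, B, W, S, J, T, H, E, Y.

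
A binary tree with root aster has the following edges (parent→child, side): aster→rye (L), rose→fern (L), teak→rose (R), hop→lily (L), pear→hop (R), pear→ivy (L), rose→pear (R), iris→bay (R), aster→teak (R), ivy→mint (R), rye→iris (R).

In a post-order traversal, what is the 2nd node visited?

iris

Post-order visits the left subtree, then the right subtree, then the node.
At aster: go left to rye.
  At rye: no left child.
  At rye: go right to iris.
    At iris: no left child.
    At iris: go right to bay.
      bay is a leaf — visit bay.
    Visit iris.
  Visit rye.
At aster: go right to teak.
  At teak: no left child.
  At teak: go right to rose.
    At rose: go left to fern.
      fern is a leaf — visit fern.
    At rose: go right to pear.
      At pear: go left to ivy.
        At ivy: no left child.
        At ivy: go right to mint.
          mint is a leaf — visit mint.
        Visit ivy.
      At pear: go right to hop.
        At hop: go left to lily.
          lily is a leaf — visit lily.
        At hop: no right child.
        Visit hop.
      Visit pear.
    Visit rose.
  Visit teak.
Visit aster.
Full post-order sequence: bay, iris, rye, fern, mint, ivy, lily, hop, pear, rose, teak, aster.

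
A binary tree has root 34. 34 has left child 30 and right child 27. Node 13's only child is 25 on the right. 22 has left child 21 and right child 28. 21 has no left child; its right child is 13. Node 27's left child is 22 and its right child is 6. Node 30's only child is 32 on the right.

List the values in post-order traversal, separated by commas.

Post-order visits the left subtree, then the right subtree, then the node.
At 34: go left to 30.
  At 30: no left child.
  At 30: go right to 32.
    32 is a leaf — visit 32.
  Visit 30.
At 34: go right to 27.
  At 27: go left to 22.
    At 22: go left to 21.
      At 21: no left child.
      At 21: go right to 13.
        At 13: no left child.
        At 13: go right to 25.
          25 is a leaf — visit 25.
        Visit 13.
      Visit 21.
    At 22: go right to 28.
      28 is a leaf — visit 28.
    Visit 22.
  At 27: go right to 6.
    6 is a leaf — visit 6.
  Visit 27.
Visit 34.

32, 30, 25, 13, 21, 28, 22, 6, 27, 34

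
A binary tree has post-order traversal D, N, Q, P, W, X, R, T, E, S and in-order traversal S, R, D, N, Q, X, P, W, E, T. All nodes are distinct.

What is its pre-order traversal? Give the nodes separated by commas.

The last element of post-order is the root; it splits in-order into left and right subtrees.
Root S: left subtree has 0 nodes { }, right has 9 {R, D, N, Q, X, P, W, E, T}.
  Root E: left subtree has 7 nodes {R, D, N, Q, X, P, W}, right has 1 {T}.
    Root R: left subtree has 0 nodes { }, right has 6 {D, N, Q, X, P, W}.
      Root X: left subtree has 3 nodes {D, N, Q}, right has 2 {P, W}.
        Root Q: left subtree has 2 nodes {D, N}, right has 0 { }.
          Root N: left subtree has 1 node {D}, right has 0 { }.
        Root W: left subtree has 1 node {P}, right has 0 { }.

S, E, R, X, Q, N, D, W, P, T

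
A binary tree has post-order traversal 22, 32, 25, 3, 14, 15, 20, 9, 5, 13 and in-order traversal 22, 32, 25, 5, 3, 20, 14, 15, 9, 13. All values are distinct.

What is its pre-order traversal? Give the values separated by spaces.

13 5 25 32 22 9 20 3 15 14

The last element of post-order is the root; it splits in-order into left and right subtrees.
Root 13: left subtree has 9 nodes {22, 32, 25, 5, 3, 20, 14, 15, 9}, right has 0 { }.
  Root 5: left subtree has 3 nodes {22, 32, 25}, right has 5 {3, 20, 14, 15, 9}.
    Root 25: left subtree has 2 nodes {22, 32}, right has 0 { }.
      Root 32: left subtree has 1 node {22}, right has 0 { }.
    Root 9: left subtree has 4 nodes {3, 20, 14, 15}, right has 0 { }.
      Root 20: left subtree has 1 node {3}, right has 2 {14, 15}.
        Root 15: left subtree has 1 node {14}, right has 0 { }.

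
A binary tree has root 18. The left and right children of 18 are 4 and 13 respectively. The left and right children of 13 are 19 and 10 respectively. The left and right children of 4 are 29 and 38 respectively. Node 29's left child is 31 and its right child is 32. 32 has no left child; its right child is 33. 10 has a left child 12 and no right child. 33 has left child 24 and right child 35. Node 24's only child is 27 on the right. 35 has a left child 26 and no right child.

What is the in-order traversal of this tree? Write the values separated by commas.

In-order visits the left subtree, then the node, then the right subtree.
At 18: go left to 4.
  At 4: go left to 29.
    At 29: go left to 31.
      31 is a leaf — visit 31.
    Visit 29.
    At 29: go right to 32.
      At 32: no left child.
      Visit 32.
      At 32: go right to 33.
        At 33: go left to 24.
          At 24: no left child.
          Visit 24.
          At 24: go right to 27.
            27 is a leaf — visit 27.
        Visit 33.
        At 33: go right to 35.
          At 35: go left to 26.
            26 is a leaf — visit 26.
          Visit 35.
          At 35: no right child.
  Visit 4.
  At 4: go right to 38.
    38 is a leaf — visit 38.
Visit 18.
At 18: go right to 13.
  At 13: go left to 19.
    19 is a leaf — visit 19.
  Visit 13.
  At 13: go right to 10.
    At 10: go left to 12.
      12 is a leaf — visit 12.
    Visit 10.
    At 10: no right child.

31, 29, 32, 24, 27, 33, 26, 35, 4, 38, 18, 19, 13, 12, 10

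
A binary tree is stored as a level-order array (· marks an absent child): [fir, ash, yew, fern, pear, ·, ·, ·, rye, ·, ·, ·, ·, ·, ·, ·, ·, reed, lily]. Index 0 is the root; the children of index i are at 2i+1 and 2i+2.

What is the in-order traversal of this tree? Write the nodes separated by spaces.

fern reed rye lily ash pear fir yew

In-order visits the left subtree, then the node, then the right subtree.
At fir: go left to ash.
  At ash: go left to fern.
    At fern: no left child.
    Visit fern.
    At fern: go right to rye.
      At rye: go left to reed.
        reed is a leaf — visit reed.
      Visit rye.
      At rye: go right to lily.
        lily is a leaf — visit lily.
  Visit ash.
  At ash: go right to pear.
    pear is a leaf — visit pear.
Visit fir.
At fir: go right to yew.
  yew is a leaf — visit yew.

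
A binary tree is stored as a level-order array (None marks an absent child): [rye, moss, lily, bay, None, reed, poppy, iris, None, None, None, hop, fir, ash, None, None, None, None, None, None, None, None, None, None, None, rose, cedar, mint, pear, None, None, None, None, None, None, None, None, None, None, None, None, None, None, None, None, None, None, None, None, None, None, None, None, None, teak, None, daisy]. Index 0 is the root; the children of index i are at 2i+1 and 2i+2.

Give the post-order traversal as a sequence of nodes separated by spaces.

iris bay moss hop rose teak cedar fir reed daisy mint pear ash poppy lily rye

Post-order visits the left subtree, then the right subtree, then the node.
At rye: go left to moss.
  At moss: go left to bay.
    At bay: go left to iris.
      iris is a leaf — visit iris.
    At bay: no right child.
    Visit bay.
  At moss: no right child.
  Visit moss.
At rye: go right to lily.
  At lily: go left to reed.
    At reed: go left to hop.
      hop is a leaf — visit hop.
    At reed: go right to fir.
      At fir: go left to rose.
        rose is a leaf — visit rose.
      At fir: go right to cedar.
        At cedar: no left child.
        At cedar: go right to teak.
          teak is a leaf — visit teak.
        Visit cedar.
      Visit fir.
    Visit reed.
  At lily: go right to poppy.
    At poppy: go left to ash.
      At ash: go left to mint.
        At mint: no left child.
        At mint: go right to daisy.
          daisy is a leaf — visit daisy.
        Visit mint.
      At ash: go right to pear.
        pear is a leaf — visit pear.
      Visit ash.
    At poppy: no right child.
    Visit poppy.
  Visit lily.
Visit rye.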